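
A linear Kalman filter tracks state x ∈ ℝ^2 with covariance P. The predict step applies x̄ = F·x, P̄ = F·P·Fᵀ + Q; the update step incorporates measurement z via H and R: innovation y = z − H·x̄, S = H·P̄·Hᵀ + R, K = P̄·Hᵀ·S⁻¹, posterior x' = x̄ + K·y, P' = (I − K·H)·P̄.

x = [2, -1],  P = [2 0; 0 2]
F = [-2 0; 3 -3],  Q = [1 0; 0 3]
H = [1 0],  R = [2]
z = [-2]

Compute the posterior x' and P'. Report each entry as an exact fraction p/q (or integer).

x̄ = F·x = [-4, 9]
P̄ = F·P·Fᵀ + Q = [9 -12; -12 39]
y = z − H·x̄ = [2]
S = H·P̄·Hᵀ + R = [11]
K = P̄·Hᵀ·S⁻¹ = [9/11; -12/11]
x' = x̄ + K·y = [-26/11, 75/11]
P' = (I − K·H)·P̄ = [18/11 -24/11; -24/11 285/11]

x' = [-26/11, 75/11]
P' = [18/11 -24/11; -24/11 285/11]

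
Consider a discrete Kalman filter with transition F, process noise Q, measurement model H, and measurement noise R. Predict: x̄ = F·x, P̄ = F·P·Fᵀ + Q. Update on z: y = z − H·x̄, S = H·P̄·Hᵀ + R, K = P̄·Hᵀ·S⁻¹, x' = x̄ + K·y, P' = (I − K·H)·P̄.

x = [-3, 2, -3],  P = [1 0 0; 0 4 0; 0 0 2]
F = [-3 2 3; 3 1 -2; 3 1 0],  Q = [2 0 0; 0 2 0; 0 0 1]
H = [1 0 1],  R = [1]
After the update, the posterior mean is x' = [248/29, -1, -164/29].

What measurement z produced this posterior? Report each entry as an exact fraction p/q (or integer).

x̄ = F·x = [4, -1, -7]
P̄ = F·P·Fᵀ + Q = [45 -13 -1; -13 23 13; -1 13 14]
S = H·P̄·Hᵀ + R = [58]
K = P̄·Hᵀ·S⁻¹ = [22/29; 0; 13/58]
x' − x̄ = [132/29, 0, 39/29] = K·y
y = (KᵀK)⁻¹·Kᵀ·(x' − x̄) = [6]
z = y + H·x̄ = [6] + [-3] = [3]

z = [3]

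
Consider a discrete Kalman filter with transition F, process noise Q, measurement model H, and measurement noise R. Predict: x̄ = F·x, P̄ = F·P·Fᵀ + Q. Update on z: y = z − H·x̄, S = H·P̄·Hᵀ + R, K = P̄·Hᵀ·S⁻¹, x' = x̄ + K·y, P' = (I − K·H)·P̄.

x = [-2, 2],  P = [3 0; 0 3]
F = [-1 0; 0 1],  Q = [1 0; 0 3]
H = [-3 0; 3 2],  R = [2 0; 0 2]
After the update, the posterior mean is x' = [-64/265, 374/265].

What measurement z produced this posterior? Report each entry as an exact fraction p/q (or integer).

z = [1, 2]

x̄ = F·x = [2, 2]
P̄ = F·P·Fᵀ + Q = [4 0; 0 6]
S = H·P̄·Hᵀ + R = [38 -36; -36 62]
K = P̄·Hᵀ·S⁻¹ = [-78/265 6/265; 108/265 114/265]
x' − x̄ = [-594/265, -156/265] = K·y
y = (KᵀK)⁻¹·Kᵀ·(x' − x̄) = [7, -8]
z = y + H·x̄ = [7, -8] + [-6, 10] = [1, 2]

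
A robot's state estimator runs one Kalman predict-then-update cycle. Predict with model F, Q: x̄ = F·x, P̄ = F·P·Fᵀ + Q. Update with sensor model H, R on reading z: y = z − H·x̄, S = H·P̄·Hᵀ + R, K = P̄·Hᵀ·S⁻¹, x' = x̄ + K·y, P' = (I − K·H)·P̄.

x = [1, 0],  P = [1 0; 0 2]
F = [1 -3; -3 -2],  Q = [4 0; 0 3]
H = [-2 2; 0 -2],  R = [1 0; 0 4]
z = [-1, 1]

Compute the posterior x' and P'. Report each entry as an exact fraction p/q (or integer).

x' = [-105/3274, -917/1637]
P' = [1918/1637 1525/1637; 1525/1637 1536/1637]

x̄ = F·x = [1, -3]
P̄ = F·P·Fᵀ + Q = [23 9; 9 20]
y = z − H·x̄ = [7, -5]
S = H·P̄·Hᵀ + R = [101 -44; -44 84]
K = P̄·Hᵀ·S⁻¹ = [-786/1637 -1525/3274; 22/1637 -768/1637]
x' = x̄ + K·y = [-105/3274, -917/1637]
P' = (I − K·H)·P̄ = [1918/1637 1525/1637; 1525/1637 1536/1637]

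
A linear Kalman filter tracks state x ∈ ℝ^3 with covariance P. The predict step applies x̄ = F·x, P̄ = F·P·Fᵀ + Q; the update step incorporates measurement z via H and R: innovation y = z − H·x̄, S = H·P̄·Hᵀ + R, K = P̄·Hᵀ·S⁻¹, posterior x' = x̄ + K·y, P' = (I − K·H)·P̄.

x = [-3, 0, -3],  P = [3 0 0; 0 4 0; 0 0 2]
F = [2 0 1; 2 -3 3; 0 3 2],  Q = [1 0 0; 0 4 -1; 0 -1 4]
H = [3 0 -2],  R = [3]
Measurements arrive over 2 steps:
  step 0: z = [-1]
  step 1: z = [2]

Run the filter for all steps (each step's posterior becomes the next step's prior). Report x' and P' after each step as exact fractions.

step 0: x' = [-1010/141, -1387/141, -478/47], P' = [2861/282 614/141 706/47; 614/141 4462/141 281/47; 706/47 281/47 1080/47]
step 1: x' = [-59521/2283, -332102/11415, -1069106/26635], P' = [547235/4566 656159/4566 273469/1522; 656159/4566 4341193/22830 1633907/7610; 273469/1522 1633907/7610 14389173/53270]

step 0: x̄ = F·x = [-9, -15, -6]
step 0: P̄ = F·P·Fᵀ + Q = [15 18 4; 18 70 -25; 4 -25 48]
step 0: y = z − H·x̄ = [14]
step 0: S = H·P̄·Hᵀ + R = [282]
step 0: K = P̄·Hᵀ·S⁻¹ = [37/282; 52/141; -14/47]
step 0: x' = x̄ + K·y = [-1010/141, -1387/141, -478/47]
step 0: P' = (I − K·H)·P̄ = [2861/282 614/141 706/47; 614/141 4462/141 281/47; 706/47 281/47 1080/47]
step 1: x̄ = F·x = [-3454/141, -2161/141, -2343/47]
step 1: P̄ = F·P·Fᵀ + Q = [17575/141 26173/141 7055/47; 26173/141 78478/141 -2058/47; 7055/47 -2058/47 21266/47]
step 1: y = z − H·x̄ = [-1138/47]
step 1: S = H·P̄·Hᵀ + R = [53270/47]
step 1: K = P̄·Hᵀ·S⁻¹ = [99/1522; 4327/7610; -21367/53270]
step 1: x' = x̄ + K·y = [-59521/2283, -332102/11415, -1069106/26635]
step 1: P' = (I − K·H)·P̄ = [547235/4566 656159/4566 273469/1522; 656159/4566 4341193/22830 1633907/7610; 273469/1522 1633907/7610 14389173/53270]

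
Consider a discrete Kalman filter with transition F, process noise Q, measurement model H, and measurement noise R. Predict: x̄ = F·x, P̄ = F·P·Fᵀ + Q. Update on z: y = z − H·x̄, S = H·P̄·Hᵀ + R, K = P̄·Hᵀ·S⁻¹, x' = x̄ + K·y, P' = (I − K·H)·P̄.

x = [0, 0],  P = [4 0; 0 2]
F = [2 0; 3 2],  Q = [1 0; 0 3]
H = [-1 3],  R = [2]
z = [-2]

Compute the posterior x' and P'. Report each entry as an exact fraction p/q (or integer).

x' = [-55/149, -117/149]
P' = [2041/298 717/298; 717/298 317/298]

x̄ = F·x = [0, 0]
P̄ = F·P·Fᵀ + Q = [17 24; 24 47]
y = z − H·x̄ = [-2]
S = H·P̄·Hᵀ + R = [298]
K = P̄·Hᵀ·S⁻¹ = [55/298; 117/298]
x' = x̄ + K·y = [-55/149, -117/149]
P' = (I − K·H)·P̄ = [2041/298 717/298; 717/298 317/298]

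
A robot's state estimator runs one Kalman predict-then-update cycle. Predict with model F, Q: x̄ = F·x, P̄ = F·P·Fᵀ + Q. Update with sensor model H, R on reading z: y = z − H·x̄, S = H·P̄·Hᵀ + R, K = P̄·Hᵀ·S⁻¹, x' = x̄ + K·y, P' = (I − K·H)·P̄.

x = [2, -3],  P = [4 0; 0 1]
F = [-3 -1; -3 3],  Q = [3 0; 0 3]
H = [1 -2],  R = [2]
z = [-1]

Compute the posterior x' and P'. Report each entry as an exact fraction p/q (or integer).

x̄ = F·x = [-3, -15]
P̄ = F·P·Fᵀ + Q = [40 33; 33 48]
y = z − H·x̄ = [-28]
S = H·P̄·Hᵀ + R = [102]
K = P̄·Hᵀ·S⁻¹ = [-13/51; -21/34]
x' = x̄ + K·y = [211/51, 39/17]
P' = (I − K·H)·P̄ = [1702/51 288/17; 288/17 309/34]

x' = [211/51, 39/17]
P' = [1702/51 288/17; 288/17 309/34]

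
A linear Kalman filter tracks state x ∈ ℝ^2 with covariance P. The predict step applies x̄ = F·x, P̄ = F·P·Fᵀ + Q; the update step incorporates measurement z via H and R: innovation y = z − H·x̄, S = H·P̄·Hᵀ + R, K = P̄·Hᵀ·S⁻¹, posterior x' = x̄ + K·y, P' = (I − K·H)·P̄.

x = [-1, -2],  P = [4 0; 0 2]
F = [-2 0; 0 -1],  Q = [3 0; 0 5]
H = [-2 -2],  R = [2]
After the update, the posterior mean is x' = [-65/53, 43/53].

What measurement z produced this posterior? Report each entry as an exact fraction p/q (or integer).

z = [1]

x̄ = F·x = [2, 2]
P̄ = F·P·Fᵀ + Q = [19 0; 0 7]
S = H·P̄·Hᵀ + R = [106]
K = P̄·Hᵀ·S⁻¹ = [-19/53; -7/53]
x' − x̄ = [-171/53, -63/53] = K·y
y = (KᵀK)⁻¹·Kᵀ·(x' − x̄) = [9]
z = y + H·x̄ = [9] + [-8] = [1]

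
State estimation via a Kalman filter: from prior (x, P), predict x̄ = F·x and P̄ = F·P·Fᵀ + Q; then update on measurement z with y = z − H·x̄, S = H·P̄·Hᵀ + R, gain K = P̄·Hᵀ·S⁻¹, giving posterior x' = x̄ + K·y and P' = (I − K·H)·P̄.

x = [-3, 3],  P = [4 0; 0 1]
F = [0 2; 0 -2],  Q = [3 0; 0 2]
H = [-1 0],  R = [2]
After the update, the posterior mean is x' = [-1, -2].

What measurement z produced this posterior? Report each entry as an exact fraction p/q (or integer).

x̄ = F·x = [6, -6]
P̄ = F·P·Fᵀ + Q = [7 -4; -4 6]
S = H·P̄·Hᵀ + R = [9]
K = P̄·Hᵀ·S⁻¹ = [-7/9; 4/9]
x' − x̄ = [-7, 4] = K·y
y = (KᵀK)⁻¹·Kᵀ·(x' − x̄) = [9]
z = y + H·x̄ = [9] + [-6] = [3]

z = [3]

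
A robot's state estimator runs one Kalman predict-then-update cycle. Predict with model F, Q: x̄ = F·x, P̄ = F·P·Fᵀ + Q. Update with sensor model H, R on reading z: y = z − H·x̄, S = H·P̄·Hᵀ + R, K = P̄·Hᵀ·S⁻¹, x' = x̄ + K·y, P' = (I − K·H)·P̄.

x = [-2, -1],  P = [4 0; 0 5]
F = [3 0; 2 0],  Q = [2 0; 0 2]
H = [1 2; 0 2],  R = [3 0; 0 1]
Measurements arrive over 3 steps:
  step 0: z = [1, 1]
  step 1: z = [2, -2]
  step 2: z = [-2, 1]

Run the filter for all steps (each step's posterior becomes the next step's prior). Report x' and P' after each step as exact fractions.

step 0: x' = [36/857, 388/857], P' = [1842/857 -144/857; -144/857 162/857]
step 1: x' = [772780/415663, -255904/415663], P' = [875996/415663 -69484/415663; -69484/415663 78566/415663]
step 2: x' = [-225221544/198105335, 45490204/198105335], P' = [417162638/198105335 -33109168/198105335; -33109168/198105335 37444478/198105335]

step 0: x̄ = F·x = [-6, -4]
step 0: P̄ = F·P·Fᵀ + Q = [38 24; 24 18]
step 0: y = z − H·x̄ = [15, 9]
step 0: S = H·P̄·Hᵀ + R = [209 120; 120 73]
step 0: K = P̄·Hᵀ·S⁻¹ = [518/857 -288/857; 60/857 324/857]
step 0: x' = x̄ + K·y = [36/857, 388/857]
step 0: P' = (I − K·H)·P̄ = [1842/857 -144/857; -144/857 162/857]
step 1: x̄ = F·x = [108/857, 72/857]
step 1: P̄ = F·P·Fᵀ + Q = [18292/857 11052/857; 11052/857 9082/857]
step 1: y = z − H·x̄ = [1462/857, -1858/857]
step 1: S = H·P̄·Hᵀ + R = [101399/857 58432/857; 58432/857 37185/857]
step 1: K = P̄·Hᵀ·S⁻¹ = [245676/415663 -138968/415663; 29216/415663 157132/415663]
step 1: x' = x̄ + K·y = [772780/415663, -255904/415663]
step 1: P' = (I − K·H)·P̄ = [875996/415663 -69484/415663; -69484/415663 78566/415663]
step 2: x̄ = F·x = [2318340/415663, 1545560/415663]
step 2: P̄ = F·P·Fᵀ + Q = [8715290/415663 5255976/415663; 5255976/415663 4335310/415663]
step 2: y = z − H·x̄ = [-6240786/415663, -2675457/415663]
step 2: S = H·P̄·Hᵀ + R = [48327423/415663 27853192/415663; 27853192/415663 17756903/415663]
step 2: K = P̄·Hᵀ·S⁻¹ = [116981434/198105335 -66218336/198105335; 13926596/198105335 74888956/198105335]
step 2: x' = x̄ + K·y = [-225221544/198105335, 45490204/198105335]
step 2: P' = (I − K·H)·P̄ = [417162638/198105335 -33109168/198105335; -33109168/198105335 37444478/198105335]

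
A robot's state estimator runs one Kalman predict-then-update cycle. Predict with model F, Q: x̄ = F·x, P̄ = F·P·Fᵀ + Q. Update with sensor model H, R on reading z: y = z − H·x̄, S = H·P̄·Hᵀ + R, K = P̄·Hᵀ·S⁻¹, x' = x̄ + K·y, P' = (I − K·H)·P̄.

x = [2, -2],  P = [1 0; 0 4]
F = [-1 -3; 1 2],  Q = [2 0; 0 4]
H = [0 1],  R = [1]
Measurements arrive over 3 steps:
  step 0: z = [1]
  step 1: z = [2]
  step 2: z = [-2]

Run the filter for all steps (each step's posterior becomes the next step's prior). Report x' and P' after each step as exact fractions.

step 0: x̄ = F·x = [4, -2]
step 0: P̄ = F·P·Fᵀ + Q = [39 -25; -25 21]
step 0: y = z − H·x̄ = [3]
step 0: S = H·P̄·Hᵀ + R = [22]
step 0: K = P̄·Hᵀ·S⁻¹ = [-25/22; 21/22]
step 0: x' = x̄ + K·y = [13/22, 19/22]
step 0: P' = (I − K·H)·P̄ = [233/22 -25/22; -25/22 21/22]
step 1: x̄ = F·x = [-35/11, 51/22]
step 1: P̄ = F·P·Fᵀ + Q = [158/11 -117/11; -117/11 305/22]
step 1: y = z − H·x̄ = [-7/22]
step 1: S = H·P̄·Hᵀ + R = [327/22]
step 1: K = P̄·Hᵀ·S⁻¹ = [-78/109; 305/327]
step 1: x' = x̄ + K·y = [-322/109, 661/327]
step 1: P' = (I − K·H)·P̄ = [736/109 -78/109; -78/109 305/327]
step 2: x̄ = F·x = [-339/109, 356/327]
step 2: P̄ = F·P·Fᵀ + Q = [1401/109 -956/109; -956/109 3800/327]
step 2: y = z − H·x̄ = [-1010/327]
step 2: S = H·P̄·Hᵀ + R = [4127/327]
step 2: K = P̄·Hᵀ·S⁻¹ = [-2868/4127; 3800/4127]
step 2: x' = x̄ + K·y = [-3977/4127, -7244/4127]
step 2: P' = (I − K·H)·P̄ = [27891/4127 -2868/4127; -2868/4127 3800/4127]

step 0: x' = [13/22, 19/22], P' = [233/22 -25/22; -25/22 21/22]
step 1: x' = [-322/109, 661/327], P' = [736/109 -78/109; -78/109 305/327]
step 2: x' = [-3977/4127, -7244/4127], P' = [27891/4127 -2868/4127; -2868/4127 3800/4127]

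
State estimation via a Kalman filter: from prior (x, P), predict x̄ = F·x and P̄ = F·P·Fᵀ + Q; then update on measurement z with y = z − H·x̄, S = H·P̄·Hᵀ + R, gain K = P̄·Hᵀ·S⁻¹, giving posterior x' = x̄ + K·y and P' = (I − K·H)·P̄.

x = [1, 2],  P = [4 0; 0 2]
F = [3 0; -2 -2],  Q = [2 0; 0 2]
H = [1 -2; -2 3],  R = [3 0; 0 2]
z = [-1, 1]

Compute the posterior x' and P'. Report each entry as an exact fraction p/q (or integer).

x' = [-494/243, -455/486]
P' = [3662/729 2230/729; 2230/729 1481/729]

x̄ = F·x = [3, -6]
P̄ = F·P·Fᵀ + Q = [38 -24; -24 26]
y = z − H·x̄ = [-16, 25]
S = H·P̄·Hᵀ + R = [241 -400; -400 676]
K = P̄·Hᵀ·S⁻¹ = [-266/729 -317/729; -244/729 -17/1458]
x' = x̄ + K·y = [-494/243, -455/486]
P' = (I − K·H)·P̄ = [3662/729 2230/729; 2230/729 1481/729]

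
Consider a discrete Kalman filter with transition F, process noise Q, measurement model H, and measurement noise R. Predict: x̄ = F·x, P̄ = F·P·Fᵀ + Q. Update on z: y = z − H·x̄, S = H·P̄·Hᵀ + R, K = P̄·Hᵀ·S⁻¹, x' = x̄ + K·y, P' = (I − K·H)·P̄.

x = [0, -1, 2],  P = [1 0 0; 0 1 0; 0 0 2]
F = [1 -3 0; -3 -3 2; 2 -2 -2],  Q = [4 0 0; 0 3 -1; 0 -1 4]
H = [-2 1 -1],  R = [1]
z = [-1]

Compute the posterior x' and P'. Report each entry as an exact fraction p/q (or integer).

x' = [43/11, 205/33, -7/11]
P' = [79/11 131/11 -49/22; 131/11 788/33 -3/22; -49/22 -3/22 205/44]

x̄ = F·x = [3, 7, -2]
P̄ = F·P·Fᵀ + Q = [14 6 8; 6 29 -9; 8 -9 20]
y = z − H·x̄ = [-4]
S = H·P̄·Hᵀ + R = [132]
K = P̄·Hᵀ·S⁻¹ = [-5/22; 13/66; -15/44]
x' = x̄ + K·y = [43/11, 205/33, -7/11]
P' = (I − K·H)·P̄ = [79/11 131/11 -49/22; 131/11 788/33 -3/22; -49/22 -3/22 205/44]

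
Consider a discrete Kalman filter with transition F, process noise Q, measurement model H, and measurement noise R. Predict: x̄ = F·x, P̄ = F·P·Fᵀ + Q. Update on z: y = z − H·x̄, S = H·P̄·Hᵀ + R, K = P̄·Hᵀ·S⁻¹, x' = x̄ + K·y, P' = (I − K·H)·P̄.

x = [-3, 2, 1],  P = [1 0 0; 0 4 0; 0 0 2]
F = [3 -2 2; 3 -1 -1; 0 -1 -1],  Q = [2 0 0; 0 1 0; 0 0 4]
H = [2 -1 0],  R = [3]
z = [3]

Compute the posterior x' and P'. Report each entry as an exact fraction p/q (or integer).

x̄ = F·x = [-11, -12, -3]
P̄ = F·P·Fᵀ + Q = [35 13 4; 13 16 6; 4 6 10]
y = z − H·x̄ = [13]
S = H·P̄·Hᵀ + R = [107]
K = P̄·Hᵀ·S⁻¹ = [57/107; 10/107; 2/107]
x' = x̄ + K·y = [-436/107, -1154/107, -295/107]
P' = (I − K·H)·P̄ = [496/107 821/107 314/107; 821/107 1612/107 622/107; 314/107 622/107 1066/107]

x' = [-436/107, -1154/107, -295/107]
P' = [496/107 821/107 314/107; 821/107 1612/107 622/107; 314/107 622/107 1066/107]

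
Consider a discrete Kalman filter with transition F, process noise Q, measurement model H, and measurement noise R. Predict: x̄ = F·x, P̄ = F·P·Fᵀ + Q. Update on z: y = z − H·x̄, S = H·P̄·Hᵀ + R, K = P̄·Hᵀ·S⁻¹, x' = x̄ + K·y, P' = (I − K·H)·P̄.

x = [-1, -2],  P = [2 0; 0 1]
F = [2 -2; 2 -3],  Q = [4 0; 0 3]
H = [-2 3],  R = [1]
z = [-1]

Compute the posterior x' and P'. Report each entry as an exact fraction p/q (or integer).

x̄ = F·x = [2, 4]
P̄ = F·P·Fᵀ + Q = [16 14; 14 20]
y = z − H·x̄ = [-9]
S = H·P̄·Hᵀ + R = [77]
K = P̄·Hᵀ·S⁻¹ = [10/77; 32/77]
x' = x̄ + K·y = [64/77, 20/77]
P' = (I − K·H)·P̄ = [1132/77 758/77; 758/77 516/77]

x' = [64/77, 20/77]
P' = [1132/77 758/77; 758/77 516/77]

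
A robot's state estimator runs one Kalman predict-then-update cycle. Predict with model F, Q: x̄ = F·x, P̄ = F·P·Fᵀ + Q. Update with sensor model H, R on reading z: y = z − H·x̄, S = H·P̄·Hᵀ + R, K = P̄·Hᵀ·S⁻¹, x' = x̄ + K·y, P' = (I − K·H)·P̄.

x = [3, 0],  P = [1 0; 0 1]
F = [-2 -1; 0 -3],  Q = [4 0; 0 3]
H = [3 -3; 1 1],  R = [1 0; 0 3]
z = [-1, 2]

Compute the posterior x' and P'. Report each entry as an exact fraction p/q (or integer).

x' = [458/1333, 967/1333]
P' = [933/1333 861/1333; 861/1333 936/1333]

x̄ = F·x = [-6, 0]
P̄ = F·P·Fᵀ + Q = [9 3; 3 12]
y = z − H·x̄ = [17, 8]
S = H·P̄·Hᵀ + R = [136 -9; -9 30]
K = P̄·Hᵀ·S⁻¹ = [216/1333 598/1333; -225/1333 599/1333]
x' = x̄ + K·y = [458/1333, 967/1333]
P' = (I − K·H)·P̄ = [933/1333 861/1333; 861/1333 936/1333]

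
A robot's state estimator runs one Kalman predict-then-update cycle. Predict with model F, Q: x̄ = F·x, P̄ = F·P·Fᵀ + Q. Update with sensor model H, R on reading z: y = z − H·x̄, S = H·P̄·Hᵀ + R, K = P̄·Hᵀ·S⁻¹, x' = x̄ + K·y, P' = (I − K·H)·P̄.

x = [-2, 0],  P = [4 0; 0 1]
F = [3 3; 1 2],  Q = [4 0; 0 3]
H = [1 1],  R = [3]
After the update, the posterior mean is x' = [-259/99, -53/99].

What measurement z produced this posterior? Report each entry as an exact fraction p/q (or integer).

z = [-3]

x̄ = F·x = [-6, -2]
P̄ = F·P·Fᵀ + Q = [49 18; 18 11]
S = H·P̄·Hᵀ + R = [99]
K = P̄·Hᵀ·S⁻¹ = [67/99; 29/99]
x' − x̄ = [335/99, 145/99] = K·y
y = (KᵀK)⁻¹·Kᵀ·(x' − x̄) = [5]
z = y + H·x̄ = [5] + [-8] = [-3]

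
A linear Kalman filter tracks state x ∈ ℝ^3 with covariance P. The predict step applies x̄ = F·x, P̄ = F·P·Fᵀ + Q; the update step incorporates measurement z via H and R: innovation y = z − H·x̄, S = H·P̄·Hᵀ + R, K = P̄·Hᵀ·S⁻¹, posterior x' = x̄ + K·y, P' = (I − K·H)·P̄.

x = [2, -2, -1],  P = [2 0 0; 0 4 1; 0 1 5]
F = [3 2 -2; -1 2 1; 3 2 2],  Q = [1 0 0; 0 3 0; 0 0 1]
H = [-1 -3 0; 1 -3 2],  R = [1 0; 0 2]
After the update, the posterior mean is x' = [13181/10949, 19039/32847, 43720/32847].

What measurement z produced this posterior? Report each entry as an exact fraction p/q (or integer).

x̄ = F·x = [4, -7, 0]
P̄ = F·P·Fᵀ + Q = [47 -2 14; -2 30 26; 14 26 63]
S = H·P̄·Hᵀ + R = [306 39; 39 327]
K = P̄·Hᵀ·S⁻¹ = [-5522/32847 8795/32847; -3024/10949 -2936/32847; -10834/32847 7520/32847]
x' − x̄ = [-30615/10949, 248968/32847, 43720/32847] = K·y
y = (KᵀK)⁻¹·Kᵀ·(x' − x̄) = [-20, -23]
z = y + H·x̄ = [-20, -23] + [17, 25] = [-3, 2]

z = [-3, 2]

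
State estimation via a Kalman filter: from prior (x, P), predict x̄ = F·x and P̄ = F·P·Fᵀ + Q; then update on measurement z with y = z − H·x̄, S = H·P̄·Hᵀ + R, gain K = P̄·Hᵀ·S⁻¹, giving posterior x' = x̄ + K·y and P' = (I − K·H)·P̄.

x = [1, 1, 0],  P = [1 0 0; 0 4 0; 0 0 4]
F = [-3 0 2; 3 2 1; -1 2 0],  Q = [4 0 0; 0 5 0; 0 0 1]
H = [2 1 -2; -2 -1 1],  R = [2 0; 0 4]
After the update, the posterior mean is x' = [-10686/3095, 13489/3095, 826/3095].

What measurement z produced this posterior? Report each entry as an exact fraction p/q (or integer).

x̄ = F·x = [-3, 5, 1]
P̄ = F·P·Fᵀ + Q = [29 -1 3; -1 34 13; 3 13 18]
S = H·P̄·Hᵀ + R = [144 -125; -125 130]
K = P̄·Hᵀ·S⁻¹ = [-24/619 -1401/3095; -319/619 -1986/3095; -467/619 -2269/3095]
x' − x̄ = [-1401/3095, -1986/3095, -2269/3095] = K·y
y = (KᵀK)⁻¹·Kᵀ·(x' − x̄) = [0, 1]
z = y + H·x̄ = [0, 1] + [-3, 2] = [-3, 3]

z = [-3, 3]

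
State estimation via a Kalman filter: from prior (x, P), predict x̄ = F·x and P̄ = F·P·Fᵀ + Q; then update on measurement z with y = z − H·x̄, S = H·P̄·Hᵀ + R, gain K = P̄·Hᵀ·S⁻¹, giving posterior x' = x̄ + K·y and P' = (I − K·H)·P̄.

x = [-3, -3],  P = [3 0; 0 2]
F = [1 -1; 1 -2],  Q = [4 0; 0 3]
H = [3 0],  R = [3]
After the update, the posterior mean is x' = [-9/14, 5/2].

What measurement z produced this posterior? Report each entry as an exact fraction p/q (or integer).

x̄ = F·x = [0, 3]
P̄ = F·P·Fᵀ + Q = [9 7; 7 14]
S = H·P̄·Hᵀ + R = [84]
K = P̄·Hᵀ·S⁻¹ = [9/28; 1/4]
x' − x̄ = [-9/14, -1/2] = K·y
y = (KᵀK)⁻¹·Kᵀ·(x' − x̄) = [-2]
z = y + H·x̄ = [-2] + [0] = [-2]

z = [-2]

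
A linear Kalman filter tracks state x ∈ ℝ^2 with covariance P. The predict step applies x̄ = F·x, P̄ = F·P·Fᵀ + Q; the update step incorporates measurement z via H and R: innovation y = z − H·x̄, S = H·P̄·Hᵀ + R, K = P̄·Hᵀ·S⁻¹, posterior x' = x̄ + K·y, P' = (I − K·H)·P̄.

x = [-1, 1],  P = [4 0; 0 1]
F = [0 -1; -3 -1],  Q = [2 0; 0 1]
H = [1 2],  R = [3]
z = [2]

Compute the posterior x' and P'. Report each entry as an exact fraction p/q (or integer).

x' = [-167/162, 247/162]
P' = [461/162 -223/162; -223/162 227/162]

x̄ = F·x = [-1, 2]
P̄ = F·P·Fᵀ + Q = [3 1; 1 38]
y = z − H·x̄ = [-1]
S = H·P̄·Hᵀ + R = [162]
K = P̄·Hᵀ·S⁻¹ = [5/162; 77/162]
x' = x̄ + K·y = [-167/162, 247/162]
P' = (I − K·H)·P̄ = [461/162 -223/162; -223/162 227/162]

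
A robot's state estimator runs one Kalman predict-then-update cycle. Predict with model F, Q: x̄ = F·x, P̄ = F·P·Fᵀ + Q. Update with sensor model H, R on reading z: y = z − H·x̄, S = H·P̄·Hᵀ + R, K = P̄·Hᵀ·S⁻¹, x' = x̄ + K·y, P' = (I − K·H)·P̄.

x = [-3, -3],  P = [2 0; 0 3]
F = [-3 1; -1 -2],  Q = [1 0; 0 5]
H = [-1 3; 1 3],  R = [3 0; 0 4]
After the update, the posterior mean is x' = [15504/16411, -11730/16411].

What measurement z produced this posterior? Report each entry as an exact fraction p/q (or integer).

x̄ = F·x = [6, 9]
P̄ = F·P·Fᵀ + Q = [22 0; 0 19]
S = H·P̄·Hᵀ + R = [196 149; 149 197]
K = P̄·Hᵀ·S⁻¹ = [-7612/16411 7590/16411; 2736/16411 2679/16411]
x' − x̄ = [-82962/16411, -159429/16411] = K·y
y = (KᵀK)⁻¹·Kᵀ·(x' − x̄) = [-24, -35]
z = y + H·x̄ = [-24, -35] + [21, 33] = [-3, -2]

z = [-3, -2]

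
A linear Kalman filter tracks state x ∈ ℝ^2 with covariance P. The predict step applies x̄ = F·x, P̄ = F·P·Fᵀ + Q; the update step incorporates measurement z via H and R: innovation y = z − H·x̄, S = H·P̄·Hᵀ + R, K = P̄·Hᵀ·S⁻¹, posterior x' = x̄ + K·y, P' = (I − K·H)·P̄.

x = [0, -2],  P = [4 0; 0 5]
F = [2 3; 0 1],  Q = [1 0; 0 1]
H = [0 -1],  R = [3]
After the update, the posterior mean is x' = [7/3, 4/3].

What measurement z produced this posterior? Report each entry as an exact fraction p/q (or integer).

x̄ = F·x = [-6, -2]
P̄ = F·P·Fᵀ + Q = [62 15; 15 6]
S = H·P̄·Hᵀ + R = [9]
K = P̄·Hᵀ·S⁻¹ = [-5/3; -2/3]
x' − x̄ = [25/3, 10/3] = K·y
y = (KᵀK)⁻¹·Kᵀ·(x' − x̄) = [-5]
z = y + H·x̄ = [-5] + [2] = [-3]

z = [-3]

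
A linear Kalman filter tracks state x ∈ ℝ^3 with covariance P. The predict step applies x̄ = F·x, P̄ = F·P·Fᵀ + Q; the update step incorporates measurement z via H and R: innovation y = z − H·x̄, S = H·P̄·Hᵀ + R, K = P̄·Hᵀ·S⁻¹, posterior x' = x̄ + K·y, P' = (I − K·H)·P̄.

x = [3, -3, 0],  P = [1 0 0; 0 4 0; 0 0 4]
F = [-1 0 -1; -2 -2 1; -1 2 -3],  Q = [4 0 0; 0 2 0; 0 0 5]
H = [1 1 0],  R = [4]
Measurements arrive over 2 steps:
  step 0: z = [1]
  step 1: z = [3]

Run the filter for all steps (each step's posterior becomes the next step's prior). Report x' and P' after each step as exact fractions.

step 0: x' = [-11/5, 96/35, -367/35], P' = [38/5 -34/5 78/5; -34/5 334/35 -598/35; 78/5 -598/35 1861/35]
step 1: x' = [718/51, -192/17, 711/17], P' = [11765/153 -1257/17 12269/51; -1257/17 1267/17 -3993/17; 12269/51 -3993/17 13336/17]

step 0: x̄ = F·x = [-3, 0, -9]
step 0: P̄ = F·P·Fᵀ + Q = [9 -2 13; -2 26 -26; 13 -26 58]
step 0: y = z − H·x̄ = [4]
step 0: S = H·P̄·Hᵀ + R = [35]
step 0: K = P̄·Hᵀ·S⁻¹ = [1/5; 24/35; -13/35]
step 0: x' = x̄ + K·y = [-11/5, 96/35, -367/35]
step 0: P' = (I − K·H)·P̄ = [38/5 -34/5 78/5; -34/5 334/35 -598/35; 78/5 -598/35 1861/35]
step 1: x̄ = F·x = [444/35, -81/7, 274/7]
step 1: P̄ = F·P·Fᵀ + Q = [3359/35 -491/7 1941/7; -491/7 527/7 -1593/7; 1941/7 -1593/7 5986/7]
step 1: y = z − H·x̄ = [66/35]
step 1: S = H·P̄·Hᵀ + R = [1224/35]
step 1: K = P̄·Hᵀ·S⁻¹ = [113/153; 5/34; 145/102]
step 1: x' = x̄ + K·y = [718/51, -192/17, 711/17]
step 1: P' = (I − K·H)·P̄ = [11765/153 -1257/17 12269/51; -1257/17 1267/17 -3993/17; 12269/51 -3993/17 13336/17]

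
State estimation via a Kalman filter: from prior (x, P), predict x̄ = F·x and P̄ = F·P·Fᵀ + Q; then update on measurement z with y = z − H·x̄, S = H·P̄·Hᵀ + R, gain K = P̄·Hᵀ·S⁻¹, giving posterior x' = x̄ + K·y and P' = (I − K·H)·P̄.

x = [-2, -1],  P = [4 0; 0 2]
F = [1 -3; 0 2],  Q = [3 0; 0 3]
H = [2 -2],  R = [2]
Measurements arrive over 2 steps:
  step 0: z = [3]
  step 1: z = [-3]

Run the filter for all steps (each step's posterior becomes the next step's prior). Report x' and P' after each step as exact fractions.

step 0: x' = [10/121, -173/121], P' = [287/121 250/121; 250/121 273/121]
step 1: x' = [-4/59, 14407/10797], P' = [103/59 88/59; 88/59 18697/10797]

step 0: x̄ = F·x = [1, -2]
step 0: P̄ = F·P·Fᵀ + Q = [25 -12; -12 11]
step 0: y = z − H·x̄ = [-3]
step 0: S = H·P̄·Hᵀ + R = [242]
step 0: K = P̄·Hᵀ·S⁻¹ = [37/121; -23/121]
step 0: x' = x̄ + K·y = [10/121, -173/121]
step 0: P' = (I − K·H)·P̄ = [287/121 250/121; 250/121 273/121]
step 1: x̄ = F·x = [529/121, -346/121]
step 1: P̄ = F·P·Fᵀ + Q = [1607/121 -1138/121; -1138/121 1455/121]
step 1: y = z − H·x̄ = [-2113/121]
step 1: S = H·P̄·Hᵀ + R = [21594/121]
step 1: K = P̄·Hᵀ·S⁻¹ = [15/59; -2593/10797]
step 1: x' = x̄ + K·y = [-4/59, 14407/10797]
step 1: P' = (I − K·H)·P̄ = [103/59 88/59; 88/59 18697/10797]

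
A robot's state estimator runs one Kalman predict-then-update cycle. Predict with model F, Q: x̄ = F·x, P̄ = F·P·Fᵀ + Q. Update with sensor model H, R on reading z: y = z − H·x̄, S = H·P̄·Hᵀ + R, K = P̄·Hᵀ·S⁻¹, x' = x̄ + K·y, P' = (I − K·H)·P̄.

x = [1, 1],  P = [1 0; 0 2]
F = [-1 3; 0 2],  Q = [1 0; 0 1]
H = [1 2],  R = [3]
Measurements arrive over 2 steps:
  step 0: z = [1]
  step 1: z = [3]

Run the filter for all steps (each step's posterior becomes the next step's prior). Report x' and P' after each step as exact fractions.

step 0: x̄ = F·x = [2, 2]
step 0: P̄ = F·P·Fᵀ + Q = [20 12; 12 9]
step 0: y = z − H·x̄ = [-5]
step 0: S = H·P̄·Hᵀ + R = [107]
step 0: K = P̄·Hᵀ·S⁻¹ = [44/107; 30/107]
step 0: x' = x̄ + K·y = [-6/107, 64/107]
step 0: P' = (I − K·H)·P̄ = [204/107 -36/107; -36/107 63/107]
step 1: x̄ = F·x = [198/107, 128/107]
step 1: P̄ = F·P·Fᵀ + Q = [1094/107 450/107; 450/107 359/107]
step 1: y = z − H·x̄ = [-133/107]
step 1: S = H·P̄·Hᵀ + R = [4651/107]
step 1: K = P̄·Hᵀ·S⁻¹ = [1994/4651; 1168/4651]
step 1: x' = x̄ + K·y = [6128/4651, 4112/4651]
step 1: P' = (I − K·H)·P̄ = [10394/4651 -2206/4651; -2206/4651 2855/4651]

step 0: x' = [-6/107, 64/107], P' = [204/107 -36/107; -36/107 63/107]
step 1: x' = [6128/4651, 4112/4651], P' = [10394/4651 -2206/4651; -2206/4651 2855/4651]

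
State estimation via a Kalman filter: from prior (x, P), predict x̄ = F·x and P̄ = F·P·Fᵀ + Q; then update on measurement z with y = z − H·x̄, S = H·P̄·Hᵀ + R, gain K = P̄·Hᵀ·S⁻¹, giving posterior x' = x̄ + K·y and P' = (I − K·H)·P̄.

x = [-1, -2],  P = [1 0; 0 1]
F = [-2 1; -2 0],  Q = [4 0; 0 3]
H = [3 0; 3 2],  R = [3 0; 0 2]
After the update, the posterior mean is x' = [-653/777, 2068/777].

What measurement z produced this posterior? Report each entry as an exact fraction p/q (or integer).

x̄ = F·x = [0, 2]
P̄ = F·P·Fᵀ + Q = [9 4; 4 7]
S = H·P̄·Hᵀ + R = [84 105; 105 159]
K = P̄·Hᵀ·S⁻¹ = [206/777 5/111; -274/777 44/111]
x' − x̄ = [-653/777, 514/777] = K·y
y = (KᵀK)⁻¹·Kᵀ·(x' − x̄) = [-3, -1]
z = y + H·x̄ = [-3, -1] + [0, 4] = [-3, 3]

z = [-3, 3]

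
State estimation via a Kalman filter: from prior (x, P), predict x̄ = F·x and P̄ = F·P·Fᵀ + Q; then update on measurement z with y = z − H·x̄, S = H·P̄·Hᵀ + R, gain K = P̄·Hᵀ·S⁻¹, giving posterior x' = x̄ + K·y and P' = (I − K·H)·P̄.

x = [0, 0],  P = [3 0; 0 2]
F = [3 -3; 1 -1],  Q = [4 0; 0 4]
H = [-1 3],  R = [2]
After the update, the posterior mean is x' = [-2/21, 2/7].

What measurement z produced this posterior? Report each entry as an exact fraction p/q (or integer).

z = [1]

x̄ = F·x = [0, 0]
P̄ = F·P·Fᵀ + Q = [49 15; 15 9]
S = H·P̄·Hᵀ + R = [42]
K = P̄·Hᵀ·S⁻¹ = [-2/21; 2/7]
x' − x̄ = [-2/21, 2/7] = K·y
y = (KᵀK)⁻¹·Kᵀ·(x' − x̄) = [1]
z = y + H·x̄ = [1] + [0] = [1]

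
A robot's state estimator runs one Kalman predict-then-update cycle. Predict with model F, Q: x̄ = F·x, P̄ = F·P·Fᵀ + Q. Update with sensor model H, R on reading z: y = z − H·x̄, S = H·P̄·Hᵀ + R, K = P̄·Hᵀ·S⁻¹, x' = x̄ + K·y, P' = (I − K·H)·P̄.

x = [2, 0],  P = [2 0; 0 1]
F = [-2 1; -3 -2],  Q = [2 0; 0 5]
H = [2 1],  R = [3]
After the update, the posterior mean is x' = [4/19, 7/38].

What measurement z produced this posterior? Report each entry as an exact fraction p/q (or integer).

x̄ = F·x = [-4, -6]
P̄ = F·P·Fᵀ + Q = [11 10; 10 27]
S = H·P̄·Hᵀ + R = [114]
K = P̄·Hᵀ·S⁻¹ = [16/57; 47/114]
x' − x̄ = [80/19, 235/38] = K·y
y = (KᵀK)⁻¹·Kᵀ·(x' − x̄) = [15]
z = y + H·x̄ = [15] + [-14] = [1]

z = [1]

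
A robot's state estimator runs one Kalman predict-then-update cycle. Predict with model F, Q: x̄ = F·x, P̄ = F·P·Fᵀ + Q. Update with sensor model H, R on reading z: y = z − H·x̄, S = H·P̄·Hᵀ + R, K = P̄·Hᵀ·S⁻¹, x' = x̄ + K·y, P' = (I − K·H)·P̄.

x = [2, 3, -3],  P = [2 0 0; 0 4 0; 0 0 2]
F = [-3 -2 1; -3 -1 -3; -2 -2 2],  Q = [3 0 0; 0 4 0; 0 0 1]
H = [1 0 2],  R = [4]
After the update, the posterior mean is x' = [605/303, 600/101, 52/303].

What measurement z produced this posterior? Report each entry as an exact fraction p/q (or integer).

z = [3]

x̄ = F·x = [-15, 0, -16]
P̄ = F·P·Fᵀ + Q = [39 20 32; 20 44 8; 32 8 33]
S = H·P̄·Hᵀ + R = [303]
K = P̄·Hᵀ·S⁻¹ = [103/303; 12/101; 98/303]
x' − x̄ = [5150/303, 600/101, 4900/303] = K·y
y = (KᵀK)⁻¹·Kᵀ·(x' − x̄) = [50]
z = y + H·x̄ = [50] + [-47] = [3]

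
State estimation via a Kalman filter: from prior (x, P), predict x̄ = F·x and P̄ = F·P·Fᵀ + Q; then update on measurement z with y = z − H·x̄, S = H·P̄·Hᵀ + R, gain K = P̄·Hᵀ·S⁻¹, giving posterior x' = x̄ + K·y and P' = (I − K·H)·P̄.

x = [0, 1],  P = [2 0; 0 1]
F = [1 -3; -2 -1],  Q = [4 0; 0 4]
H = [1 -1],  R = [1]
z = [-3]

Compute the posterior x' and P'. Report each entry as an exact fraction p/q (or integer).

x' = [-109/31, -17/31]
P' = [209/31 193/31; 193/31 207/31]

x̄ = F·x = [-3, -1]
P̄ = F·P·Fᵀ + Q = [15 -1; -1 13]
y = z − H·x̄ = [-1]
S = H·P̄·Hᵀ + R = [31]
K = P̄·Hᵀ·S⁻¹ = [16/31; -14/31]
x' = x̄ + K·y = [-109/31, -17/31]
P' = (I − K·H)·P̄ = [209/31 193/31; 193/31 207/31]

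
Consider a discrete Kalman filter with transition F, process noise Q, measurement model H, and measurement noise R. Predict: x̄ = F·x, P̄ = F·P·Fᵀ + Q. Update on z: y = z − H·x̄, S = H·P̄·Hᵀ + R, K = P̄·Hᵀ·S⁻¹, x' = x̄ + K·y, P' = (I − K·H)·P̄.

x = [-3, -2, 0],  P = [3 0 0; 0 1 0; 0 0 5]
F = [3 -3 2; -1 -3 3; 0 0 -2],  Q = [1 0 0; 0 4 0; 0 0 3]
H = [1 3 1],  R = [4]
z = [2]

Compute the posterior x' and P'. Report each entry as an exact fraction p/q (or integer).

x̄ = F·x = [-3, 9, 0]
P̄ = F·P·Fᵀ + Q = [57 30 -20; 30 61 -30; -20 -30 23]
y = z − H·x̄ = [-22]
S = H·P̄·Hᵀ + R = [593]
K = P̄·Hᵀ·S⁻¹ = [127/593; 183/593; -87/593]
x' = x̄ + K·y = [-4573/593, 1311/593, 1914/593]
P' = (I − K·H)·P̄ = [17672/593 -5451/593 -811/593; -5451/593 2684/593 -1869/593; -811/593 -1869/593 6070/593]

x' = [-4573/593, 1311/593, 1914/593]
P' = [17672/593 -5451/593 -811/593; -5451/593 2684/593 -1869/593; -811/593 -1869/593 6070/593]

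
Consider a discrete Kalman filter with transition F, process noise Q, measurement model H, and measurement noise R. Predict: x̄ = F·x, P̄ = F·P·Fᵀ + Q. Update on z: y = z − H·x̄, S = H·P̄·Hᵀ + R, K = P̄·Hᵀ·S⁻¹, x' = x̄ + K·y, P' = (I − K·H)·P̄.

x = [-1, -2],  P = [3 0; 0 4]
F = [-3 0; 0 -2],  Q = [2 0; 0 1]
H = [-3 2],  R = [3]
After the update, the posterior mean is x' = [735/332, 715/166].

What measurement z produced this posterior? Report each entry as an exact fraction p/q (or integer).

x̄ = F·x = [3, 4]
P̄ = F·P·Fᵀ + Q = [29 0; 0 17]
S = H·P̄·Hᵀ + R = [332]
K = P̄·Hᵀ·S⁻¹ = [-87/332; 17/166]
x' − x̄ = [-261/332, 51/166] = K·y
y = (KᵀK)⁻¹·Kᵀ·(x' − x̄) = [3]
z = y + H·x̄ = [3] + [-1] = [2]

z = [2]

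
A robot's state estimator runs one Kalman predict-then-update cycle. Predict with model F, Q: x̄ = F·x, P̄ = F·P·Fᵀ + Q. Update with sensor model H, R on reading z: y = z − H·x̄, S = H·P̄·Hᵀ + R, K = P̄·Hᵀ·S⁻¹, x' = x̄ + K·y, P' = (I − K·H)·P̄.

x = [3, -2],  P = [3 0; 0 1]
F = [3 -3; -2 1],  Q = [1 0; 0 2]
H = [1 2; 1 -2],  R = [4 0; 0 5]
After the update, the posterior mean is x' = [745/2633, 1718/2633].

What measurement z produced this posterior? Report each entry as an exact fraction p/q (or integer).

z = [1, -2]

x̄ = F·x = [15, -8]
P̄ = F·P·Fᵀ + Q = [37 -21; -21 15]
S = H·P̄·Hᵀ + R = [17 -23; -23 186]
K = P̄·Hᵀ·S⁻¹ = [887/2633 1228/2633; 501/2633 -660/2633]
x' − x̄ = [-38750/2633, 22782/2633] = K·y
y = (KᵀK)⁻¹·Kᵀ·(x' − x̄) = [2, -33]
z = y + H·x̄ = [2, -33] + [-1, 31] = [1, -2]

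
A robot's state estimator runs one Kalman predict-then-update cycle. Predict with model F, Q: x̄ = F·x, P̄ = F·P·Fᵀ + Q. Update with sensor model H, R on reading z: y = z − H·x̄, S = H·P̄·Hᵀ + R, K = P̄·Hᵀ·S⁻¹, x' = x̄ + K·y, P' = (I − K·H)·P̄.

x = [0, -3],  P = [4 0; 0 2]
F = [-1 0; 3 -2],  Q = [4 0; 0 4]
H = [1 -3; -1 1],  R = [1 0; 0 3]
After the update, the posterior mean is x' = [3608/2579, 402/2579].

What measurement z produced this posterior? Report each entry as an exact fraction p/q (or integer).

z = [1, -1]

x̄ = F·x = [0, 6]
P̄ = F·P·Fᵀ + Q = [8 -12; -12 48]
S = H·P̄·Hᵀ + R = [513 -200; -200 83]
K = P̄·Hᵀ·S⁻¹ = [-348/2579 -1460/2579; -948/2579 -420/2579]
x' − x̄ = [3608/2579, -15072/2579] = K·y
y = (KᵀK)⁻¹·Kᵀ·(x' − x̄) = [19, -7]
z = y + H·x̄ = [19, -7] + [-18, 6] = [1, -1]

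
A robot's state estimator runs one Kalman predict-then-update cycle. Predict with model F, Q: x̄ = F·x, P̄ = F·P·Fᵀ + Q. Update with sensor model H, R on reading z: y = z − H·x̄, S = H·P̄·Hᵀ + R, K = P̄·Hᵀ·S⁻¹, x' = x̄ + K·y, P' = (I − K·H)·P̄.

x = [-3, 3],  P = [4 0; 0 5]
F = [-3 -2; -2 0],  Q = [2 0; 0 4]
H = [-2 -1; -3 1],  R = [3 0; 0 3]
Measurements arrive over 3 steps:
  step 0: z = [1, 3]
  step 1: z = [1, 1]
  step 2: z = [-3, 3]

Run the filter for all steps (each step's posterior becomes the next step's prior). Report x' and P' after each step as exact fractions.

step 0: x̄ = F·x = [3, 6]
step 0: P̄ = F·P·Fᵀ + Q = [58 24; 24 20]
step 0: y = z − H·x̄ = [13, 6]
step 0: S = H·P̄·Hᵀ + R = [351 352; 352 401]
step 0: K = P̄·Hᵀ·S⁻¹ = [-3340/16847 -3370/16847; -8964/16847 5684/16847]
step 0: x' = x̄ + K·y = [-13099/16847, 18654/16847]
step 0: P' = (I − K·H)·P̄ = [4026/16847 1968/16847; 1968/16847 22956/16847]
step 1: x̄ = F·x = [117/991, 26198/16847]
step 1: P̄ = F·P·Fᵀ + Q = [10904/991 1884/991; 1884/991 83492/16847]
step 1: y = z − H·x̄ = [47023/16847, -3384/16847]
step 1: S = H·P̄·Hᵀ + R = [1003617/16847 1060744/16847; 1060744/16847 1610177/16847]
step 1: K = P̄·Hᵀ·S⁻¹ = [-5497172/29134159 -5861108/29134159; -13309284/29134159 8539984/29134159]
step 1: x' = x̄ + K·y = [-10726639/29134159, 6441202/29134159]
step 1: P' = (I − K·H)·P̄ = [6814968/29134159 2861580/29134159; 2861580/29134159 34204692/29134159]
step 2: x̄ = F·x = [19297513/29134159, 21453278/29134159]
step 2: P̄ = F·P·Fᵀ + Q = [290760758/29134159 52336128/29134159; 52336128/29134159 143796508/29134159]
step 2: y = z − H·x̄ = [-27354173/29134159, 123841738/29134159]
step 2: S = H·P̄·Hᵀ + R = [1603586529/29134159 1653104168/29134159; 1653104168/29134159 2534029039/29134159]
step 2: K = P̄·Hᵀ·S⁻¹ = [-8606985532/45677702273 -9165251038/45677702273; -20861644092/45677702273 13371189572/45677702273]
step 2: x' = x̄ + K·y = [-622554201/45677702273, 110059838094/45677702273]
step 2: P' = (I − K·H)·P̄ = [10663341942/45677702273 4494272712/45677702273; 4494272712/45677702273 53596386852/45677702273]

step 0: x' = [-13099/16847, 18654/16847], P' = [4026/16847 1968/16847; 1968/16847 22956/16847]
step 1: x' = [-10726639/29134159, 6441202/29134159], P' = [6814968/29134159 2861580/29134159; 2861580/29134159 34204692/29134159]
step 2: x' = [-622554201/45677702273, 110059838094/45677702273], P' = [10663341942/45677702273 4494272712/45677702273; 4494272712/45677702273 53596386852/45677702273]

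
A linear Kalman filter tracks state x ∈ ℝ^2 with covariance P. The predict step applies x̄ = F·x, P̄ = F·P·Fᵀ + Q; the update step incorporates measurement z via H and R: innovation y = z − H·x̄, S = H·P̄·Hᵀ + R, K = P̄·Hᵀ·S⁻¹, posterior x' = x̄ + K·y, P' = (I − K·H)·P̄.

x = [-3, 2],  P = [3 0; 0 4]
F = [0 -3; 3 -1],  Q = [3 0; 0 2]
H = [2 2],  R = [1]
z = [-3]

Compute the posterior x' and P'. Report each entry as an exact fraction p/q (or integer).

x' = [852/385, -289/77]
P' = [4611/385 -912/77; -912/77 921/77]

x̄ = F·x = [-6, -11]
P̄ = F·P·Fᵀ + Q = [39 12; 12 33]
y = z − H·x̄ = [31]
S = H·P̄·Hᵀ + R = [385]
K = P̄·Hᵀ·S⁻¹ = [102/385; 18/77]
x' = x̄ + K·y = [852/385, -289/77]
P' = (I − K·H)·P̄ = [4611/385 -912/77; -912/77 921/77]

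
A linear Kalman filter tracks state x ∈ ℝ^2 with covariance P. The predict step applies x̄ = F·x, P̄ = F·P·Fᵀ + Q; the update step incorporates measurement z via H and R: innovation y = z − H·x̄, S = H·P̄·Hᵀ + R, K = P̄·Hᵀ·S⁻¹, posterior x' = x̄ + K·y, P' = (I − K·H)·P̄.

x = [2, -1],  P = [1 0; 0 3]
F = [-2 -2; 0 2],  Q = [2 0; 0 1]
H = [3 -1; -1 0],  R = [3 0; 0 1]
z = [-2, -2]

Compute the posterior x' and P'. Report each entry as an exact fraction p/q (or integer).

x' = [-40/197, -65/197]
P' = [72/197 117/197; 117/197 1119/394]

x̄ = F·x = [-2, -2]
P̄ = F·P·Fᵀ + Q = [18 -12; -12 13]
y = z − H·x̄ = [2, -4]
S = H·P̄·Hᵀ + R = [250 -66; -66 19]
K = P̄·Hᵀ·S⁻¹ = [33/197 -72/197; -139/394 -117/197]
x' = x̄ + K·y = [-40/197, -65/197]
P' = (I − K·H)·P̄ = [72/197 117/197; 117/197 1119/394]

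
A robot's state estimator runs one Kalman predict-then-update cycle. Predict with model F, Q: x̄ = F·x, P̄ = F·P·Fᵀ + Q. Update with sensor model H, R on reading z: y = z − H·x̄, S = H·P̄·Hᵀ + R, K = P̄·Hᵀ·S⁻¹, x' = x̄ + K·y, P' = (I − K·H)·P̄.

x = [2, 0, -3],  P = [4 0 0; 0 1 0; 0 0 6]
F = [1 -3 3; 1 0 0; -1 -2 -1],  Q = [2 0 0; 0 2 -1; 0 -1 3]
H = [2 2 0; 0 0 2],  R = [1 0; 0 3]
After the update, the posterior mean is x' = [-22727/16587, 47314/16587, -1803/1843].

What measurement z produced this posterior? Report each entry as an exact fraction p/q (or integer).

z = [3, -2]

x̄ = F·x = [-7, 2, 1]
P̄ = F·P·Fᵀ + Q = [69 4 -16; 4 6 -5; -16 -5 17]
S = H·P̄·Hᵀ + R = [333 -84; -84 71]
K = P̄·Hᵀ·S⁻¹ = [7678/16587 536/5529; 580/16587 -550/5529; -14/1843 866/1843]
x' − x̄ = [93382/16587, 14140/16587, -3646/1843] = K·y
y = (KᵀK)⁻¹·Kᵀ·(x' − x̄) = [13, -4]
z = y + H·x̄ = [13, -4] + [-10, 2] = [3, -2]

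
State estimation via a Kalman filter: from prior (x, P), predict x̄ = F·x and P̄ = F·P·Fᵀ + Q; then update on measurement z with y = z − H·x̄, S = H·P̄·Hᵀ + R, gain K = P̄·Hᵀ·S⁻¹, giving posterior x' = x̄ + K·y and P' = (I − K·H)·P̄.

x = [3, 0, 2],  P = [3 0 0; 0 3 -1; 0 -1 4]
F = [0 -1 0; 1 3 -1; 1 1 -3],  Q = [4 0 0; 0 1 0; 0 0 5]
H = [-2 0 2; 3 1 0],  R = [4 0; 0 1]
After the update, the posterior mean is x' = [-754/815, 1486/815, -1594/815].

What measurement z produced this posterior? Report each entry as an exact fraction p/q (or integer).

z = [-2, -1]

x̄ = F·x = [0, 1, -3]
P̄ = F·P·Fᵀ + Q = [7 -10 -6; -10 41 34; -6 34 53]
S = H·P̄·Hᵀ + R = [292 10; 10 45]
K = P̄·Hᵀ·S⁻¹ = [-16/163 217/815; 385/1304 583/3260; 515/1304 873/3260]
x' − x̄ = [-754/815, 671/815, 851/815] = K·y
y = (KᵀK)⁻¹·Kᵀ·(x' − x̄) = [4, -2]
z = y + H·x̄ = [4, -2] + [-6, 1] = [-2, -1]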